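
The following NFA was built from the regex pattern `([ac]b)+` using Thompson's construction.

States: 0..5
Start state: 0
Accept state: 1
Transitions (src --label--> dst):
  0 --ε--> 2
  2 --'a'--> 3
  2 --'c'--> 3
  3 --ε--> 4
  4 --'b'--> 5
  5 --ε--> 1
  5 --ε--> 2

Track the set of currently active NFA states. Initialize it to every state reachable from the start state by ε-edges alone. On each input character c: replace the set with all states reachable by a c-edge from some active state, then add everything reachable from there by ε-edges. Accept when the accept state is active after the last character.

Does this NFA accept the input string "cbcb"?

Answer: ACCEPT

Trace:
S₀ = ε-closure({0}) = {0,2}
'c' @ 1: {3,4}
'b' @ 2: {1,2,5}  ✓accept
'c' @ 3: {3,4}
'b' @ 4: {1,2,5}  ✓accept
after full input: {1,2,5}  (accept=1 in)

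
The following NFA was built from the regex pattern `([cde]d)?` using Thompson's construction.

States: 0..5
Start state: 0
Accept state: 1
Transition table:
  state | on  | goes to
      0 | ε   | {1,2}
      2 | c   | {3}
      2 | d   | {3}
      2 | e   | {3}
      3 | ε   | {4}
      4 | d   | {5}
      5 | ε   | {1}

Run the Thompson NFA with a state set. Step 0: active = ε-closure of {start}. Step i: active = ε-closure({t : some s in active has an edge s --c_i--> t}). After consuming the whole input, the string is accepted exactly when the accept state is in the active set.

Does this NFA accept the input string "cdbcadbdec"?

Answer: REJECT

Trace:
start: ε-closure({0}) = {0,1,2}
'c' @ 1: {3,4}
'd' @ 2: {1,5}  ✓accept
'b' @ 3: {}  — no active states
rest 'cadbdec' ignored (set empty)
after full input: {}  (accept=1 not in)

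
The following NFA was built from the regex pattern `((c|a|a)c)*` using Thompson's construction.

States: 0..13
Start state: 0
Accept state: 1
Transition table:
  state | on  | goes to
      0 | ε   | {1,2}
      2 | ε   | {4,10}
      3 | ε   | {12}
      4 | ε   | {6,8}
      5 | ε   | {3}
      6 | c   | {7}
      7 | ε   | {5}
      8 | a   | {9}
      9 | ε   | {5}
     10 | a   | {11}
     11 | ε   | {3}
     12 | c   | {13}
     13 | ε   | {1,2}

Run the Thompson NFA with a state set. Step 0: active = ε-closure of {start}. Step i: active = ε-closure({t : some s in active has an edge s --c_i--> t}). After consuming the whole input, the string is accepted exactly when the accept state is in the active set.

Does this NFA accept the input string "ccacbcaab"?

S₀ = ε-closure({0}) = {0,1,2,4,6,8,10}
'c' @ 1: {3,5,7,12}
'c' @ 2: {1,2,4,6,8,10,13}  [accepting]
'a' @ 3: {3,5,9,11,12}
'c' @ 4: {1,2,4,6,8,10,13}  [accepting]
'b' @ 5: {}  — dead — no transitions
rest 'caab' ignored (set empty)
end set {} — state 1 not in

Answer: REJECT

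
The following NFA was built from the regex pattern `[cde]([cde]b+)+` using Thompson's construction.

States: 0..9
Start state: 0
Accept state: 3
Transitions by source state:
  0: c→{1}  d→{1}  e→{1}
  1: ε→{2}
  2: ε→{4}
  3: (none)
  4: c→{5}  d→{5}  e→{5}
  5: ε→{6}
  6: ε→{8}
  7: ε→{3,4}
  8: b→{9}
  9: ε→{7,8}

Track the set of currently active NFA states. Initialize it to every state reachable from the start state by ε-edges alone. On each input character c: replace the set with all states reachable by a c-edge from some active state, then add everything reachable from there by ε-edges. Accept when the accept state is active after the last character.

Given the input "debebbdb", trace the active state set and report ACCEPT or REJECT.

Answer: ACCEPT

Derivation:
initial (ε-close {0}): {0}
'd' @ 1: {1,2,4}
'e' @ 2: {5,6,8}
'b' @ 3: {3,4,7,8,9}  ✓accept
'e' @ 4: {5,6,8}
'b' @ 5: {3,4,7,8,9}  ✓accept
'b' @ 6: {3,4,7,8,9}  ✓accept
'd' @ 7: {5,6,8}
'b' @ 8: {3,4,7,8,9}  ✓accept
after full input: {3,4,7,8,9}  (accept=3 in)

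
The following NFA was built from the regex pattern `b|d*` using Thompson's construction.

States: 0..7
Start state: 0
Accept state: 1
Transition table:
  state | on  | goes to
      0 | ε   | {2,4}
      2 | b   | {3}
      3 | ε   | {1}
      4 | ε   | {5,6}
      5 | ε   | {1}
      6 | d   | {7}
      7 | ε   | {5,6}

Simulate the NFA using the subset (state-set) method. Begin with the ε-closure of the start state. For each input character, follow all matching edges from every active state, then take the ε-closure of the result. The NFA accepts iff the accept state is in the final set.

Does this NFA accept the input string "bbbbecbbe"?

Answer: REJECT

Trace:
start: ε-closure({0}) = {0,1,2,4,5,6}
'b' @ 1: {1,3}  [accepting]
'b' @ 2: {}  — state set empty
rest 'bbecbbe' ignored (set empty)
final: {}; accept 1 not in set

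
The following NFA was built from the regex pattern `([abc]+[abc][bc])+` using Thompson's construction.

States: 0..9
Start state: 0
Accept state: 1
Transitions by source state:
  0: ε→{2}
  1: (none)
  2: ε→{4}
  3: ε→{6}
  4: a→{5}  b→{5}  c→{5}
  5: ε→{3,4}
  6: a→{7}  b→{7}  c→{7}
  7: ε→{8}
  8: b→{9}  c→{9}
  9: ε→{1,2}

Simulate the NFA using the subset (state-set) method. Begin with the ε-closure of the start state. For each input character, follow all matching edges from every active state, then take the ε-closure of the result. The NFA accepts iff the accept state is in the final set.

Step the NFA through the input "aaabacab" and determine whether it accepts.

S₀ = ε-closure({0}) = {0,2,4}
'a' @ 1: {3,4,5,6}
'a' @ 2: {3,4,5,6,7,8}
'a' @ 3: {3,4,5,6,7,8}
'b' @ 4: {1,2,3,4,5,6,7,8,9}  (accept∈set)
'a' @ 5: {3,4,5,6,7,8}
'c' @ 6: {1,2,3,4,5,6,7,8,9}  (accept∈set)
'a' @ 7: {3,4,5,6,7,8}
'b' @ 8: {1,2,3,4,5,6,7,8,9}  (accept∈set)
final: {1,2,3,4,5,6,7,8,9}; accept 1 in set

Answer: ACCEPT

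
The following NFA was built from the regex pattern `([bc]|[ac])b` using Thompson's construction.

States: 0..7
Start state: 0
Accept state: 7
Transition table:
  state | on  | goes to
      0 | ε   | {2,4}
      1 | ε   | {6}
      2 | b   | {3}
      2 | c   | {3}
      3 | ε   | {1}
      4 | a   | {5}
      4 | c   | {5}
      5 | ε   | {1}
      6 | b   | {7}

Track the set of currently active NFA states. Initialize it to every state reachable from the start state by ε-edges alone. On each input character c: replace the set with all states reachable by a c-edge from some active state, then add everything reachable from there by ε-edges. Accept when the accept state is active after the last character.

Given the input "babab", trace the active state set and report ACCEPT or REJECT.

Answer: REJECT

Trace:
initial (ε-close {0}): {0,2,4}
'b' @ 1: {1,3,6}
'a' @ 2: {}  — state set empty
rest 'bab' ignored (set empty)
after full input: {}  (accept=7 not in)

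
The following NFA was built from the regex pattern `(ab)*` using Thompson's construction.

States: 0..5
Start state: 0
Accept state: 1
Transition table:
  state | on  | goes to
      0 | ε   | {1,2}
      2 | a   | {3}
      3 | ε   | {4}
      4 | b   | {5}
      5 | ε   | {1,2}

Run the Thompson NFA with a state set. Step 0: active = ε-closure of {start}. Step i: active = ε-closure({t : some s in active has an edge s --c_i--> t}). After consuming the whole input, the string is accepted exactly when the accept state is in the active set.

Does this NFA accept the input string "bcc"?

initial (ε-close {0}): {0,1,2}
'b' @ 1: {}  — state set empty
rest 'cc' ignored (set empty)
after full input: {}  (accept=1 not in)

Answer: REJECT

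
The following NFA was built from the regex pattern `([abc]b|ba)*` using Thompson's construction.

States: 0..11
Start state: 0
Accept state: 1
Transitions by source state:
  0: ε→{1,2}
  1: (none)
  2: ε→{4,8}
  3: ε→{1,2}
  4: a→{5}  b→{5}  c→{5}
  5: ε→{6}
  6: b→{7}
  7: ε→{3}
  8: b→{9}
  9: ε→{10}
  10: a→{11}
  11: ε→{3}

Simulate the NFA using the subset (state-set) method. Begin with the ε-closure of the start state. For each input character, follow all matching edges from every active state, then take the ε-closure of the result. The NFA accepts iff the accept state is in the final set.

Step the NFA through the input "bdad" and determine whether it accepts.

Answer: REJECT

Derivation:
S₀ = ε-closure({0}) = {0,1,2,4,8}
'b' @ 1: {5,6,9,10}
'd' @ 2: {}  — state set empty
rest 'ad' ignored (set empty)
end set {} — state 1 not in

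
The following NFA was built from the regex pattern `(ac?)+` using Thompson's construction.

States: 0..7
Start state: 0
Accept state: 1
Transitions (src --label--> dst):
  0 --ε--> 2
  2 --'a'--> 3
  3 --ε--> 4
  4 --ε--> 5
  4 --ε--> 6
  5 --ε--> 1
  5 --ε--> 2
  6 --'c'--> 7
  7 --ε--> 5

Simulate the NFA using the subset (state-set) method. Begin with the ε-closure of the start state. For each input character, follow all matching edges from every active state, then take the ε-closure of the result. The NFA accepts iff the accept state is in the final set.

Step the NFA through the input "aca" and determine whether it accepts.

Answer: ACCEPT

Trace:
initial (ε-close {0}): {0,2}
'a' @ 1: {1,2,3,4,5,6}  (accept∈set)
'c' @ 2: {1,2,5,7}  (accept∈set)
'a' @ 3: {1,2,3,4,5,6}  (accept∈set)
after full input: {1,2,3,4,5,6}  (accept=1 in)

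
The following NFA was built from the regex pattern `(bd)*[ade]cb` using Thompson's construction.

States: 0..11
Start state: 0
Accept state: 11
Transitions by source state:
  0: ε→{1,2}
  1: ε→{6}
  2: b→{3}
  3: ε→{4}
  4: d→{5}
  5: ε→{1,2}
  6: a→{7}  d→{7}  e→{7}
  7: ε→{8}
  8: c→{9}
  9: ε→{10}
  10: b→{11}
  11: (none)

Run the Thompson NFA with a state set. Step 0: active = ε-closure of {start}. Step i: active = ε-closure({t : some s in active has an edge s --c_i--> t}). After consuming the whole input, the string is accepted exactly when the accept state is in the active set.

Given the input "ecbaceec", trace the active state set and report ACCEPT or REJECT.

initial (ε-close {0}): {0,1,2,6}
'e' @ 1: {7,8}
'c' @ 2: {9,10}
'b' @ 3: {11}  ✓accept
'a' @ 4: {}  — state set empty
rest 'ceec' ignored (set empty)
final: {}; accept 11 not in set

Answer: REJECT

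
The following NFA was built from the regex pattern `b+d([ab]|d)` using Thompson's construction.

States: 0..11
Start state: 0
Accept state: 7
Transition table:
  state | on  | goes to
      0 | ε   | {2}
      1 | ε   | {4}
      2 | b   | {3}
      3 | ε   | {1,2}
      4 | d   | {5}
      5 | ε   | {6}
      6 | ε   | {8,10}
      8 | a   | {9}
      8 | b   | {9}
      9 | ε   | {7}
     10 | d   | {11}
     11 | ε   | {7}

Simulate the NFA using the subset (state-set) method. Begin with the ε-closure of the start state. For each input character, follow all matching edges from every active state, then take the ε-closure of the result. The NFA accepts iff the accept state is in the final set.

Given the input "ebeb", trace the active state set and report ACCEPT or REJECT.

start: ε-closure({0}) = {0,2}
'e' @ 1: {}  — state set empty
rest 'beb' ignored (set empty)
after full input: {}  (accept=7 not in)

Answer: REJECT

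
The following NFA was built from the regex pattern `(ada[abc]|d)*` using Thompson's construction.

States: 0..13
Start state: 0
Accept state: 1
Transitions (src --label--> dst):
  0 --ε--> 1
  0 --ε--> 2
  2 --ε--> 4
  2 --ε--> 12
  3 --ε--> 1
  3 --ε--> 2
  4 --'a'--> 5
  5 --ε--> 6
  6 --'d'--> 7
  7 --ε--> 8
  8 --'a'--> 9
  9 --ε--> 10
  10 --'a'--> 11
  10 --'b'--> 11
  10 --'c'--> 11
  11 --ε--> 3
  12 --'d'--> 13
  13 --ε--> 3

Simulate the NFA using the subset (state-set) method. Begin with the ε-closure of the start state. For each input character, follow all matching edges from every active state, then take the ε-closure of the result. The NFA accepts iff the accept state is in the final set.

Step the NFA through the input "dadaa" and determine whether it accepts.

Answer: ACCEPT

Steps:
start: ε-closure({0}) = {0,1,2,4,12}
'd' @ 1: {1,2,3,4,12,13}  [accepting]
'a' @ 2: {5,6}
'd' @ 3: {7,8}
'a' @ 4: {9,10}
'a' @ 5: {1,2,3,4,11,12}  [accepting]
after full input: {1,2,3,4,11,12}  (accept=1 in)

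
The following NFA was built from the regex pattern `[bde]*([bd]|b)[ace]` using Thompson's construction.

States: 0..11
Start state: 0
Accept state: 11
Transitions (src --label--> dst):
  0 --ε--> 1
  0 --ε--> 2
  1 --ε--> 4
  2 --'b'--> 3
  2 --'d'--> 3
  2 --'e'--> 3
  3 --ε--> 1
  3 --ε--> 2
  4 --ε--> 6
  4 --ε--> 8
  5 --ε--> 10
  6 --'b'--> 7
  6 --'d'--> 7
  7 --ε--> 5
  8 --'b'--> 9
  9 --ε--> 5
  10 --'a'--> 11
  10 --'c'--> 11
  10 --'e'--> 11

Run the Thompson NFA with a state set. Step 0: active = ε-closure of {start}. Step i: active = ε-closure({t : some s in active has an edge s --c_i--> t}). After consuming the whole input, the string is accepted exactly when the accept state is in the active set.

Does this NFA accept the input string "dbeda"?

start: ε-closure({0}) = {0,1,2,4,6,8}
'd' @ 1: {1,2,3,4,5,6,7,8,10}
'b' @ 2: {1,2,3,4,5,6,7,8,9,10}
'e' @ 3: {1,2,3,4,6,8,11}  (accept∈set)
'd' @ 4: {1,2,3,4,5,6,7,8,10}
'a' @ 5: {11}  (accept∈set)
final: {11}; accept 11 in set

Answer: ACCEPT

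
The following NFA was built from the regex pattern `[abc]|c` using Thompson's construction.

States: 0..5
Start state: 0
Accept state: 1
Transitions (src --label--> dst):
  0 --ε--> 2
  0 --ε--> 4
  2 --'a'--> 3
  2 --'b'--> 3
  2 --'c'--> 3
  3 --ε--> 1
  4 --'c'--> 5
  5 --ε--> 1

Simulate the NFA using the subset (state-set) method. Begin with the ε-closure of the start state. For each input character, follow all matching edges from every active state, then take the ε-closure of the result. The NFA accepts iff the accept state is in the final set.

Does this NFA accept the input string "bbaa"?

Answer: REJECT

Steps:
S₀ = ε-closure({0}) = {0,2,4}
'b' @ 1: {1,3}  [accepting]
'b' @ 2: {}  — no active states
rest 'aa' ignored (set empty)
after full input: {}  (accept=1 not in)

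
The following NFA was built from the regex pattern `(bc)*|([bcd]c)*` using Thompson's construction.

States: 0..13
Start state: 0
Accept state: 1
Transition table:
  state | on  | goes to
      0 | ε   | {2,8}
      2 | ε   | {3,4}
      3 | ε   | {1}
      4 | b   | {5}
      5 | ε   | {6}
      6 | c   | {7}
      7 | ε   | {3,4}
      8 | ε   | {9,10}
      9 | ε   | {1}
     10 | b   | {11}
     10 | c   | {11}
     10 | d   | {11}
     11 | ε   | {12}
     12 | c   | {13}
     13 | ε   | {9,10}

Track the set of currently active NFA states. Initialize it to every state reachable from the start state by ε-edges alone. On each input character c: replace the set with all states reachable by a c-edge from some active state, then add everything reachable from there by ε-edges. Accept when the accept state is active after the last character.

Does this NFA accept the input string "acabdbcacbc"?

initial (ε-close {0}): {0,1,2,3,4,8,9,10}
'a' @ 1: {}  — no active states
rest 'cabdbcacbc' ignored (set empty)
after full input: {}  (accept=1 not in)

Answer: REJECT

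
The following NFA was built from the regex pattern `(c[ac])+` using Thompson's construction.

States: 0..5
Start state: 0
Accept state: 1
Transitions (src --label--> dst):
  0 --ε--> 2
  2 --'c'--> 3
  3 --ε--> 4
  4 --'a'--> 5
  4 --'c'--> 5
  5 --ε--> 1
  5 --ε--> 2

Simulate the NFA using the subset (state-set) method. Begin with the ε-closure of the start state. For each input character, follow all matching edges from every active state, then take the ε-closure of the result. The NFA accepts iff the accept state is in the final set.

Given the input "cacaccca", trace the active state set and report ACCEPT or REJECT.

Answer: ACCEPT

Derivation:
start: ε-closure({0}) = {0,2}
'c' @ 1: {3,4}
'a' @ 2: {1,2,5}  [accepting]
'c' @ 3: {3,4}
'a' @ 4: {1,2,5}  [accepting]
'c' @ 5: {3,4}
'c' @ 6: {1,2,5}  [accepting]
'c' @ 7: {3,4}
'a' @ 8: {1,2,5}  [accepting]
final: {1,2,5}; accept 1 in set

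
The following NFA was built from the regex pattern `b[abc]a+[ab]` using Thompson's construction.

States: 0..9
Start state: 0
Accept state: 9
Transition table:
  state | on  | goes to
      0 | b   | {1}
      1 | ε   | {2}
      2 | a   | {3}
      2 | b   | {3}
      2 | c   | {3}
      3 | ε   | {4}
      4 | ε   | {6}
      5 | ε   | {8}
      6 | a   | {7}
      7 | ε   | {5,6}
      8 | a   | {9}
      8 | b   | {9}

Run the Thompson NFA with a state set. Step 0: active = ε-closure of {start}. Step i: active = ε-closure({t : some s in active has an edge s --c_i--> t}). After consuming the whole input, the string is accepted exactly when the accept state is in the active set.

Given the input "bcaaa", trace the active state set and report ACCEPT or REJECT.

Answer: ACCEPT

Steps:
initial (ε-close {0}): {0}
'b' @ 1: {1,2}
'c' @ 2: {3,4,6}
'a' @ 3: {5,6,7,8}
'a' @ 4: {5,6,7,8,9}  ✓accept
'a' @ 5: {5,6,7,8,9}  ✓accept
after full input: {5,6,7,8,9}  (accept=9 in)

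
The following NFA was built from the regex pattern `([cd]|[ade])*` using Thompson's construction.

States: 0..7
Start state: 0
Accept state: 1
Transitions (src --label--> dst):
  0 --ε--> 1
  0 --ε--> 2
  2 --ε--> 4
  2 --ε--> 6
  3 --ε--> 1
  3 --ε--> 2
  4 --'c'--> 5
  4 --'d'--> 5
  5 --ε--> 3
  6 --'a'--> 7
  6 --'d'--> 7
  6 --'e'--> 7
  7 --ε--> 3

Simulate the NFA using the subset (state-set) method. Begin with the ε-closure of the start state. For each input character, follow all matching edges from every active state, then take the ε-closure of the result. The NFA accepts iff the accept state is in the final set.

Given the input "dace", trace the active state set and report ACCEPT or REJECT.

S₀ = ε-closure({0}) = {0,1,2,4,6}
'd' @ 1: {1,2,3,4,5,6,7}  (accept∈set)
'a' @ 2: {1,2,3,4,6,7}  (accept∈set)
'c' @ 3: {1,2,3,4,5,6}  (accept∈set)
'e' @ 4: {1,2,3,4,6,7}  (accept∈set)
after full input: {1,2,3,4,6,7}  (accept=1 in)

Answer: ACCEPT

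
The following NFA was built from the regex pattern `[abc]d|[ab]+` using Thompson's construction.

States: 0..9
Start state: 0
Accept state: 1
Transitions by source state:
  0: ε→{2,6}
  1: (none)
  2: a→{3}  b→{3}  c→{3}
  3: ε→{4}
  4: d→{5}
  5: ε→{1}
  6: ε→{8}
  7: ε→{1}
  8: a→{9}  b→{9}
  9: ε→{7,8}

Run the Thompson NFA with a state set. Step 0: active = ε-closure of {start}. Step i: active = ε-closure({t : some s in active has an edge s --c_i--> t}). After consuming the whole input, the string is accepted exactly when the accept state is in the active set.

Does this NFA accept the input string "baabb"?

S₀ = ε-closure({0}) = {0,2,6,8}
'b' @ 1: {1,3,4,7,8,9}  ✓accept
'a' @ 2: {1,7,8,9}  ✓accept
'a' @ 3: {1,7,8,9}  ✓accept
'b' @ 4: {1,7,8,9}  ✓accept
'b' @ 5: {1,7,8,9}  ✓accept
end set {1,7,8,9} — state 1 in

Answer: ACCEPT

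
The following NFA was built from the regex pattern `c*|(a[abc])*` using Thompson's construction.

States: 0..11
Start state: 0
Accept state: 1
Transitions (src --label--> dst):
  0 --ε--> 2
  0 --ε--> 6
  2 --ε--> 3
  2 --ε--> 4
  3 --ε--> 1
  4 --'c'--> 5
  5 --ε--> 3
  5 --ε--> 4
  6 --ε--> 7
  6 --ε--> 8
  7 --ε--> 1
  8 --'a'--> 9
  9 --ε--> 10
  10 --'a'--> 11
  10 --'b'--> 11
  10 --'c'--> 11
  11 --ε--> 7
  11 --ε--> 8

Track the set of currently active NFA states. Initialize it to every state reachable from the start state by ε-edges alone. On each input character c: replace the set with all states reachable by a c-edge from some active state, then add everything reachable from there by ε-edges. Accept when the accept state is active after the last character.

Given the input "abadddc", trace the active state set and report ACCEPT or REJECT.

Answer: REJECT

Trace:
S₀ = ε-closure({0}) = {0,1,2,3,4,6,7,8}
'a' @ 1: {9,10}
'b' @ 2: {1,7,8,11}  (accept∈set)
'a' @ 3: {9,10}
'd' @ 4: {}  — dead — no transitions
rest 'ddc' ignored (set empty)
end set {} — state 1 not in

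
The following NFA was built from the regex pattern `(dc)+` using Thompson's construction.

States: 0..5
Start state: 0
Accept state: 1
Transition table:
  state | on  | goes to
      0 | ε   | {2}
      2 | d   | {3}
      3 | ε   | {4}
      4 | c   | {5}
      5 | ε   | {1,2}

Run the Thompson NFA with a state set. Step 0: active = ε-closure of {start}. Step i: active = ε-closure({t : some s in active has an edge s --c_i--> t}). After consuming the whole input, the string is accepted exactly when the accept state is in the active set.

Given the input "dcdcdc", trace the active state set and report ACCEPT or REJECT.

Answer: ACCEPT

Steps:
S₀ = ε-closure({0}) = {0,2}
'd' @ 1: {3,4}
'c' @ 2: {1,2,5}  (accept∈set)
'd' @ 3: {3,4}
'c' @ 4: {1,2,5}  (accept∈set)
'd' @ 5: {3,4}
'c' @ 6: {1,2,5}  (accept∈set)
after full input: {1,2,5}  (accept=1 in)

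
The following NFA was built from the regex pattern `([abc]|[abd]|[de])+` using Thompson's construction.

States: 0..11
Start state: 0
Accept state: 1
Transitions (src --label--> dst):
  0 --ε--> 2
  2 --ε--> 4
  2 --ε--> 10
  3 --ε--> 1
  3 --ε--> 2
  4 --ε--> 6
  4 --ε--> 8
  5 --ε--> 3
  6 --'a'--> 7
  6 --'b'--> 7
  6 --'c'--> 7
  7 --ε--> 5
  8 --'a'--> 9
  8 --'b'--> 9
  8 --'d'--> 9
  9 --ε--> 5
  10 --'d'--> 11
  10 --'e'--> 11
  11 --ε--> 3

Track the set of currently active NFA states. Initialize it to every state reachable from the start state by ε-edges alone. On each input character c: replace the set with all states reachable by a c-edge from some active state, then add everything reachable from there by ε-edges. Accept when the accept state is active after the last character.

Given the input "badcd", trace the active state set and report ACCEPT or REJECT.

start: ε-closure({0}) = {0,2,4,6,8,10}
'b' @ 1: {1,2,3,4,5,6,7,8,9,10}  ✓accept
'a' @ 2: {1,2,3,4,5,6,7,8,9,10}  ✓accept
'd' @ 3: {1,2,3,4,5,6,8,9,10,11}  ✓accept
'c' @ 4: {1,2,3,4,5,6,7,8,10}  ✓accept
'd' @ 5: {1,2,3,4,5,6,8,9,10,11}  ✓accept
final: {1,2,3,4,5,6,8,9,10,11}; accept 1 in set

Answer: ACCEPT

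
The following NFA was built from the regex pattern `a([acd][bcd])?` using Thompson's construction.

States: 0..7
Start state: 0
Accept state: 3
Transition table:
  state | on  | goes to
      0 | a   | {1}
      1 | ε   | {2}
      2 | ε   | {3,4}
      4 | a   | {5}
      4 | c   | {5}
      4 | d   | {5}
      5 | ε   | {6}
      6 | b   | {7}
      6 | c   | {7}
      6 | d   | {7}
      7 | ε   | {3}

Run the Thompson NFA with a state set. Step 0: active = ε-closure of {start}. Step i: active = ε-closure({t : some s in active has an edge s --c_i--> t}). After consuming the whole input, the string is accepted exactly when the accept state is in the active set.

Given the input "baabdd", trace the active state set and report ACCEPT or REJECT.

Answer: REJECT

Steps:
initial (ε-close {0}): {0}
'b' @ 1: {}  — dead — no transitions
rest 'aabdd' ignored (set empty)
after full input: {}  (accept=3 not in)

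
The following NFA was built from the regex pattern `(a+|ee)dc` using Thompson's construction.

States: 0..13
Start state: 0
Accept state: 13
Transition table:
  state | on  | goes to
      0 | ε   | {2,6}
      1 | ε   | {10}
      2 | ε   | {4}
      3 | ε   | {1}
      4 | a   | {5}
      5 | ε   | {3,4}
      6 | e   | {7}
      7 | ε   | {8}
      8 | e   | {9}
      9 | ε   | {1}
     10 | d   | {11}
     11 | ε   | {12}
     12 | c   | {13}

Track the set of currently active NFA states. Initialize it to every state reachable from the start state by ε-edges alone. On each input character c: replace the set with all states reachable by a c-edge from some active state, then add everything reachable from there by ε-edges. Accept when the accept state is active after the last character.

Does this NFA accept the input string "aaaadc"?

Answer: ACCEPT

Derivation:
initial (ε-close {0}): {0,2,4,6}
'a' @ 1: {1,3,4,5,10}
'a' @ 2: {1,3,4,5,10}
'a' @ 3: {1,3,4,5,10}
'a' @ 4: {1,3,4,5,10}
'd' @ 5: {11,12}
'c' @ 6: {13}  [accepting]
final: {13}; accept 13 in set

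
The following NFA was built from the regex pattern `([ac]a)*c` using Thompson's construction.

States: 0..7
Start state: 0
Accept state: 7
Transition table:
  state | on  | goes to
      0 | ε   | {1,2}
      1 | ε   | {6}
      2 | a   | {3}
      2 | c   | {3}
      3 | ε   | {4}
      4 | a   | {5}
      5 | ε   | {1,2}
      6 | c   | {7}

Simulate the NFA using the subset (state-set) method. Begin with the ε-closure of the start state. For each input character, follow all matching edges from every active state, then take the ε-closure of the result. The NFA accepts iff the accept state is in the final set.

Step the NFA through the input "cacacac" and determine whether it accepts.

S₀ = ε-closure({0}) = {0,1,2,6}
'c' @ 1: {3,4,7}  [accepting]
'a' @ 2: {1,2,5,6}
'c' @ 3: {3,4,7}  [accepting]
'a' @ 4: {1,2,5,6}
'c' @ 5: {3,4,7}  [accepting]
'a' @ 6: {1,2,5,6}
'c' @ 7: {3,4,7}  [accepting]
after full input: {3,4,7}  (accept=7 in)

Answer: ACCEPT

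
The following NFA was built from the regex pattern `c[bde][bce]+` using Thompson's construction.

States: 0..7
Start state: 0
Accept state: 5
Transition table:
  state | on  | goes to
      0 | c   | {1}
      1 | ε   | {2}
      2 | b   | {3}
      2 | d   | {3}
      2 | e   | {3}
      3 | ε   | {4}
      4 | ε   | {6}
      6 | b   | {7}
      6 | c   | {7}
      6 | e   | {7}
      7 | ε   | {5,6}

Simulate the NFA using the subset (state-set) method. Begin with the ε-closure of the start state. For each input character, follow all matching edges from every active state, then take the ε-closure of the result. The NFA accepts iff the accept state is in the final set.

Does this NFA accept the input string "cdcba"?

start: ε-closure({0}) = {0}
'c' @ 1: {1,2}
'd' @ 2: {3,4,6}
'c' @ 3: {5,6,7}  [accepting]
'b' @ 4: {5,6,7}  [accepting]
'a' @ 5: {}  — dead — no transitions
end set {} — state 5 not in

Answer: REJECT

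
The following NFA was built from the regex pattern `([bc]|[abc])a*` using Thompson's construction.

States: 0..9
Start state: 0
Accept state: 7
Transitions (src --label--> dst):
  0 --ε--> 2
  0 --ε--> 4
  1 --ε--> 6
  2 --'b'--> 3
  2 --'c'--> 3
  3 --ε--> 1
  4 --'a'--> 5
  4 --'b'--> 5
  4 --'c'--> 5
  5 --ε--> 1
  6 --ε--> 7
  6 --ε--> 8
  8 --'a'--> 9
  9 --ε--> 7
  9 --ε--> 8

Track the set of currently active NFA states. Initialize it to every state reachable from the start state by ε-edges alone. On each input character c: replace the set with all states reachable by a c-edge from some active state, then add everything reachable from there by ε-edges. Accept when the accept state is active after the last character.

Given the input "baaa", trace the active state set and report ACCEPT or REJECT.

Answer: ACCEPT

Steps:
initial (ε-close {0}): {0,2,4}
'b' @ 1: {1,3,5,6,7,8}  [accepting]
'a' @ 2: {7,8,9}  [accepting]
'a' @ 3: {7,8,9}  [accepting]
'a' @ 4: {7,8,9}  [accepting]
end set {7,8,9} — state 7 in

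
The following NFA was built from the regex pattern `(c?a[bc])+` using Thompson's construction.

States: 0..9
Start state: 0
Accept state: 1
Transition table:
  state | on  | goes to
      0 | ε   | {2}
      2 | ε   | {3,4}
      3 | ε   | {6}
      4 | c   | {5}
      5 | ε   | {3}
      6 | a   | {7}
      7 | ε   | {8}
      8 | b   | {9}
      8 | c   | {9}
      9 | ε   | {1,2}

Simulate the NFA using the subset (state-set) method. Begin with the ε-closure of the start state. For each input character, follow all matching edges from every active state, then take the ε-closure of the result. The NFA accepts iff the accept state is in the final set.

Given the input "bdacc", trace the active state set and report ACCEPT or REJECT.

S₀ = ε-closure({0}) = {0,2,3,4,6}
'b' @ 1: {}  — no active states
rest 'dacc' ignored (set empty)
final: {}; accept 1 not in set

Answer: REJECT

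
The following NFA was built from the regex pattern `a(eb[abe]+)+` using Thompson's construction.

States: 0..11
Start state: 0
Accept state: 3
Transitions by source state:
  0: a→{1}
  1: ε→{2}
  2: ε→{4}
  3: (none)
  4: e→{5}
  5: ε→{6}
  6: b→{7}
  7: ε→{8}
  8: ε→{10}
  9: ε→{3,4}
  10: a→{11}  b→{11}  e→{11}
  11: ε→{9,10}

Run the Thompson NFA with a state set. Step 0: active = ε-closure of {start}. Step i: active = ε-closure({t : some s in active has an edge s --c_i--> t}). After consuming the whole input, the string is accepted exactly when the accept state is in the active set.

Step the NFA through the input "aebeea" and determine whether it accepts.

S₀ = ε-closure({0}) = {0}
'a' @ 1: {1,2,4}
'e' @ 2: {5,6}
'b' @ 3: {7,8,10}
'e' @ 4: {3,4,9,10,11}  ✓accept
'e' @ 5: {3,4,5,6,9,10,11}  ✓accept
'a' @ 6: {3,4,9,10,11}  ✓accept
final: {3,4,9,10,11}; accept 3 in set

Answer: ACCEPT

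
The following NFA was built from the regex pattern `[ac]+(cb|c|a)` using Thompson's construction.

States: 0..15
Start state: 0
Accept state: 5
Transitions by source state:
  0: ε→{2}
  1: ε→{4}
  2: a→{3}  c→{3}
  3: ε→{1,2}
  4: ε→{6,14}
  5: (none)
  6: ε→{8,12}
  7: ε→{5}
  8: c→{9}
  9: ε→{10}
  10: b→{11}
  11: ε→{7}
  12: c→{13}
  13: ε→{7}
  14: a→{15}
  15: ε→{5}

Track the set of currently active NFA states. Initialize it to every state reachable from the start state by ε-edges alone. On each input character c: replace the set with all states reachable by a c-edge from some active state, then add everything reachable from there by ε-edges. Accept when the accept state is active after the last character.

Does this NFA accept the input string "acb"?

initial (ε-close {0}): {0,2}
'a' @ 1: {1,2,3,4,6,8,12,14}
'c' @ 2: {1,2,3,4,5,6,7,8,9,10,12,13,14}  (accept∈set)
'b' @ 3: {5,7,11}  (accept∈set)
after full input: {5,7,11}  (accept=5 in)

Answer: ACCEPT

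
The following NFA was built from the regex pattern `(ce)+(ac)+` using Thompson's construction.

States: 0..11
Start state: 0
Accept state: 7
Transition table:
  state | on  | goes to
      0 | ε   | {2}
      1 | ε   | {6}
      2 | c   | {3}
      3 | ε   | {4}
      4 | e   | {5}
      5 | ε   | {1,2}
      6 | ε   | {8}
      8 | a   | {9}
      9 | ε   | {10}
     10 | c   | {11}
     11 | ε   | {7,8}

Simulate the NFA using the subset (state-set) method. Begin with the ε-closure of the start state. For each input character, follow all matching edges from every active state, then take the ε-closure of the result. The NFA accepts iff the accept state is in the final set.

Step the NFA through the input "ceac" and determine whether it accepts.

Answer: ACCEPT

Derivation:
initial (ε-close {0}): {0,2}
'c' @ 1: {3,4}
'e' @ 2: {1,2,5,6,8}
'a' @ 3: {9,10}
'c' @ 4: {7,8,11}  (accept∈set)
end set {7,8,11} — state 7 in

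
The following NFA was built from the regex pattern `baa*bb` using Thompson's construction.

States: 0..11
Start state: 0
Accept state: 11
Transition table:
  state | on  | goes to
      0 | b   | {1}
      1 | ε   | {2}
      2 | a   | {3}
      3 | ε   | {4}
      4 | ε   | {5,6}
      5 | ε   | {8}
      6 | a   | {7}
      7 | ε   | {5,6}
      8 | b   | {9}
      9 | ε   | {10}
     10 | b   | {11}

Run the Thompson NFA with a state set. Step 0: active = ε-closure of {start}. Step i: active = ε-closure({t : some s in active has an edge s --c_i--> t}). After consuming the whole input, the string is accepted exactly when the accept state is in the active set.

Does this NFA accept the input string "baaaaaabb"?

Answer: ACCEPT

Derivation:
initial (ε-close {0}): {0}
'b' @ 1: {1,2}
'a' @ 2: {3,4,5,6,8}
'a' @ 3: {5,6,7,8}
'a' @ 4: {5,6,7,8}
'a' @ 5: {5,6,7,8}
'a' @ 6: {5,6,7,8}
'a' @ 7: {5,6,7,8}
'b' @ 8: {9,10}
'b' @ 9: {11}  [accepting]
final: {11}; accept 11 in set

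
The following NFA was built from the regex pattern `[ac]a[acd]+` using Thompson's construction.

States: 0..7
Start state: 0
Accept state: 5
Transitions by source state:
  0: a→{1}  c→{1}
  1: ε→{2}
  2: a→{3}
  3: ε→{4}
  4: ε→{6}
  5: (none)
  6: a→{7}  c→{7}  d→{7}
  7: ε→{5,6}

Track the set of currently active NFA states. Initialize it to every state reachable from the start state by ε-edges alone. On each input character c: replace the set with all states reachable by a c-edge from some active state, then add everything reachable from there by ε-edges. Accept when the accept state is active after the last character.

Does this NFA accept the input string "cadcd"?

S₀ = ε-closure({0}) = {0}
'c' @ 1: {1,2}
'a' @ 2: {3,4,6}
'd' @ 3: {5,6,7}  ✓accept
'c' @ 4: {5,6,7}  ✓accept
'd' @ 5: {5,6,7}  ✓accept
final: {5,6,7}; accept 5 in set

Answer: ACCEPT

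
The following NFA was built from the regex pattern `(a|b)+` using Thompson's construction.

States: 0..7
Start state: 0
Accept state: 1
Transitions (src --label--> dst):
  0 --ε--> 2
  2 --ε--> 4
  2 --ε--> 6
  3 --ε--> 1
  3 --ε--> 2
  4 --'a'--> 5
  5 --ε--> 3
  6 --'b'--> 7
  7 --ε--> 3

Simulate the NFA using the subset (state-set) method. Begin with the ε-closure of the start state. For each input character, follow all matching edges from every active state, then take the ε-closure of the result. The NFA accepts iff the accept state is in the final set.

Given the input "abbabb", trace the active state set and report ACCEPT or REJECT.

S₀ = ε-closure({0}) = {0,2,4,6}
'a' @ 1: {1,2,3,4,5,6}  [accepting]
'b' @ 2: {1,2,3,4,6,7}  [accepting]
'b' @ 3: {1,2,3,4,6,7}  [accepting]
'a' @ 4: {1,2,3,4,5,6}  [accepting]
'b' @ 5: {1,2,3,4,6,7}  [accepting]
'b' @ 6: {1,2,3,4,6,7}  [accepting]
after full input: {1,2,3,4,6,7}  (accept=1 in)

Answer: ACCEPT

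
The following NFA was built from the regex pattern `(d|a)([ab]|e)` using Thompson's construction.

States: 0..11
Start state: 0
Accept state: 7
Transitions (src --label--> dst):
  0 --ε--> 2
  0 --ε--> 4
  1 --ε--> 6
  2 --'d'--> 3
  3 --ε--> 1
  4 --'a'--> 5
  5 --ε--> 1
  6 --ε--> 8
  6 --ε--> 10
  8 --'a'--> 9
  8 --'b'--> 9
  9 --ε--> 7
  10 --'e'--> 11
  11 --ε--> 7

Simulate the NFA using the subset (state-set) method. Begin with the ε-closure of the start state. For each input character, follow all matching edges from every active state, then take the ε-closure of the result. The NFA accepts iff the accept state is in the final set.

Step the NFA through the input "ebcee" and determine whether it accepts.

Answer: REJECT

Derivation:
initial (ε-close {0}): {0,2,4}
'e' @ 1: {}  — state set empty
rest 'bcee' ignored (set empty)
final: {}; accept 7 not in set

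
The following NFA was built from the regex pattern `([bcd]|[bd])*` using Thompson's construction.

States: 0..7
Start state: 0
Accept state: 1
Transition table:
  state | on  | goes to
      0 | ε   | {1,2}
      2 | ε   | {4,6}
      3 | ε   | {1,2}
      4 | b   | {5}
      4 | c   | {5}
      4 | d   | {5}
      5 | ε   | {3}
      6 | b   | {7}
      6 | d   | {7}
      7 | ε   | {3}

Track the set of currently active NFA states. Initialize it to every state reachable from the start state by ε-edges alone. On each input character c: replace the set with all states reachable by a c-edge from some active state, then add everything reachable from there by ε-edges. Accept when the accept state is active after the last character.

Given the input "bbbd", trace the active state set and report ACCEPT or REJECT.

Answer: ACCEPT

Steps:
initial (ε-close {0}): {0,1,2,4,6}
'b' @ 1: {1,2,3,4,5,6,7}  (accept∈set)
'b' @ 2: {1,2,3,4,5,6,7}  (accept∈set)
'b' @ 3: {1,2,3,4,5,6,7}  (accept∈set)
'd' @ 4: {1,2,3,4,5,6,7}  (accept∈set)
end set {1,2,3,4,5,6,7} — state 1 in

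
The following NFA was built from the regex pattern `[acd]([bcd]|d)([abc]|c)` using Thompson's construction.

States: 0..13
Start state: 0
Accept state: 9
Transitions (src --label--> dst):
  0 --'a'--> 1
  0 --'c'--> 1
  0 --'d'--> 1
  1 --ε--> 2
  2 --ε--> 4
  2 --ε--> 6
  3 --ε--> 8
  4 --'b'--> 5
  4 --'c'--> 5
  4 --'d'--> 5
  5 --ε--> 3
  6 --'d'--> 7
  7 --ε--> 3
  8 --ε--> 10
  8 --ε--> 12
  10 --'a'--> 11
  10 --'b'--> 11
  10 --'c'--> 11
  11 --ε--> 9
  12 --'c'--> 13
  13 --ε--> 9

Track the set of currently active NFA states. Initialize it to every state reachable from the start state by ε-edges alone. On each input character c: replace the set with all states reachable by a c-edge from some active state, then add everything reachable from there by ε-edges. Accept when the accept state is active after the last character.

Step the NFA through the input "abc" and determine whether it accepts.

Answer: ACCEPT

Trace:
initial (ε-close {0}): {0}
'a' @ 1: {1,2,4,6}
'b' @ 2: {3,5,8,10,12}
'c' @ 3: {9,11,13}  [accepting]
after full input: {9,11,13}  (accept=9 in)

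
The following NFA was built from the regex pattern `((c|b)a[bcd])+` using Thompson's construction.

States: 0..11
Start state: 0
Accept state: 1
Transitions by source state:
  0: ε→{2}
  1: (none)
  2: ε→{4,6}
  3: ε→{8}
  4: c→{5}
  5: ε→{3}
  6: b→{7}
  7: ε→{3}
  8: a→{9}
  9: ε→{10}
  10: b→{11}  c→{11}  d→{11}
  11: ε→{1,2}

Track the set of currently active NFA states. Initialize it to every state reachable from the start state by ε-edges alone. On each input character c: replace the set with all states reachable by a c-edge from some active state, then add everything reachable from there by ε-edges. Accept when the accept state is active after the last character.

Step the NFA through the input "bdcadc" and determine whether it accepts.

Answer: REJECT

Steps:
S₀ = ε-closure({0}) = {0,2,4,6}
'b' @ 1: {3,7,8}
'd' @ 2: {}  — no active states
rest 'cadc' ignored (set empty)
final: {}; accept 1 not in set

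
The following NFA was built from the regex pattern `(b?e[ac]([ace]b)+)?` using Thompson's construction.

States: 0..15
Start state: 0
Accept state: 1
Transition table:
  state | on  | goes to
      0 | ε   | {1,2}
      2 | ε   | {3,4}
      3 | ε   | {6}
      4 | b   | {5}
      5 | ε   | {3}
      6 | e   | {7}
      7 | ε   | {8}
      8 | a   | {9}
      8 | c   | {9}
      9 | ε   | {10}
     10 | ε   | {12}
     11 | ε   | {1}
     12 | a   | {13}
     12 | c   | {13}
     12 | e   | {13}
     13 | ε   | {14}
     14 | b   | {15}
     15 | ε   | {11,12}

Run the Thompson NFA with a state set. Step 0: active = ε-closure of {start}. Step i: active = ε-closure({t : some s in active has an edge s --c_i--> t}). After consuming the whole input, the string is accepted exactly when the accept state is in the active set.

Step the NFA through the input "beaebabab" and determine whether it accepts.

Answer: ACCEPT

Steps:
start: ε-closure({0}) = {0,1,2,3,4,6}
'b' @ 1: {3,5,6}
'e' @ 2: {7,8}
'a' @ 3: {9,10,12}
'e' @ 4: {13,14}
'b' @ 5: {1,11,12,15}  ✓accept
'a' @ 6: {13,14}
'b' @ 7: {1,11,12,15}  ✓accept
'a' @ 8: {13,14}
'b' @ 9: {1,11,12,15}  ✓accept
end set {1,11,12,15} — state 1 in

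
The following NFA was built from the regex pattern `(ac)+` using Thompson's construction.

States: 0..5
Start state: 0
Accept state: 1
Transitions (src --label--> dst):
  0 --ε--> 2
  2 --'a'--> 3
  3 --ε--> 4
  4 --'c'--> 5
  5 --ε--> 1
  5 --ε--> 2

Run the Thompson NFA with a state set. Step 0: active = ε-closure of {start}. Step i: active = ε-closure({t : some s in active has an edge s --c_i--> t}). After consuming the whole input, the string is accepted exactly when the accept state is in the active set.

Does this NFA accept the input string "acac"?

initial (ε-close {0}): {0,2}
'a' @ 1: {3,4}
'c' @ 2: {1,2,5}  (accept∈set)
'a' @ 3: {3,4}
'c' @ 4: {1,2,5}  (accept∈set)
final: {1,2,5}; accept 1 in set

Answer: ACCEPT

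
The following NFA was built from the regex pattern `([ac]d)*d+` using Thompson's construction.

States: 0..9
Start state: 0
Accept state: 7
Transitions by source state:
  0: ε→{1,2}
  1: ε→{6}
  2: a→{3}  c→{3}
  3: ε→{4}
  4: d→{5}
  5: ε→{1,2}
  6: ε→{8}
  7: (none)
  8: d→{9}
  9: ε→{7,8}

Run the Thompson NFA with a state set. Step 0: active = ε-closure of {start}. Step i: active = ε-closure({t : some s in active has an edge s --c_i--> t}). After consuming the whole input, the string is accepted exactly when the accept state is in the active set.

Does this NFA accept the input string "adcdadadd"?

start: ε-closure({0}) = {0,1,2,6,8}
'a' @ 1: {3,4}
'd' @ 2: {1,2,5,6,8}
'c' @ 3: {3,4}
'd' @ 4: {1,2,5,6,8}
'a' @ 5: {3,4}
'd' @ 6: {1,2,5,6,8}
'a' @ 7: {3,4}
'd' @ 8: {1,2,5,6,8}
'd' @ 9: {7,8,9}  ✓accept
end set {7,8,9} — state 7 in

Answer: ACCEPT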